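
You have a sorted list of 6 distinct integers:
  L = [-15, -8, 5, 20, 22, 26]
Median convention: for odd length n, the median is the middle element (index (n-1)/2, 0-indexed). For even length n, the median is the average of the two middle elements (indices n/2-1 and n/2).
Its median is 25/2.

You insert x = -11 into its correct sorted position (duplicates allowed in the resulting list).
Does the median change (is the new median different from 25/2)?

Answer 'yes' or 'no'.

Answer: yes

Derivation:
Old median = 25/2
Insert x = -11
New median = 5
Changed? yes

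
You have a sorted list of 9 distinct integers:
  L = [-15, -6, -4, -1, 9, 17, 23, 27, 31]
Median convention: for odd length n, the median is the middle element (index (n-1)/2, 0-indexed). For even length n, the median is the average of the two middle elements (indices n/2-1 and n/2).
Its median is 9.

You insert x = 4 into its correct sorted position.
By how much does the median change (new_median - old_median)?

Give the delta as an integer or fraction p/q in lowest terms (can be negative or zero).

Old median = 9
After inserting x = 4: new sorted = [-15, -6, -4, -1, 4, 9, 17, 23, 27, 31]
New median = 13/2
Delta = 13/2 - 9 = -5/2

Answer: -5/2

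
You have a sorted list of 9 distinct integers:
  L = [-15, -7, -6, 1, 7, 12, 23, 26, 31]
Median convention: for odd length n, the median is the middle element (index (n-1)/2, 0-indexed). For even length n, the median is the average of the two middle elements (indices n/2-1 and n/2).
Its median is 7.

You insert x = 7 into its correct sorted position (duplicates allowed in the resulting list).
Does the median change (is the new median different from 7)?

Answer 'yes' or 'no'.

Answer: no

Derivation:
Old median = 7
Insert x = 7
New median = 7
Changed? no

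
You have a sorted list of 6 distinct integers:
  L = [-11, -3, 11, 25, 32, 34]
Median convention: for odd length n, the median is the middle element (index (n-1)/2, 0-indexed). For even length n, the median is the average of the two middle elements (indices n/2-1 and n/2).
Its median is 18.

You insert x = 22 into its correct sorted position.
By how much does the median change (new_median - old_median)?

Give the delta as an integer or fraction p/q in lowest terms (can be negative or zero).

Answer: 4

Derivation:
Old median = 18
After inserting x = 22: new sorted = [-11, -3, 11, 22, 25, 32, 34]
New median = 22
Delta = 22 - 18 = 4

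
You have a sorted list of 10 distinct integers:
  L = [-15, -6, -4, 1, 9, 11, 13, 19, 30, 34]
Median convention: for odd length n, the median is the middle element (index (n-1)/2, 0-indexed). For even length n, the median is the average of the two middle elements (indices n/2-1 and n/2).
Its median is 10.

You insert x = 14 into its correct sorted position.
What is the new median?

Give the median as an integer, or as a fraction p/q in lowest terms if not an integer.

Answer: 11

Derivation:
Old list (sorted, length 10): [-15, -6, -4, 1, 9, 11, 13, 19, 30, 34]
Old median = 10
Insert x = 14
Old length even (10). Middle pair: indices 4,5 = 9,11.
New length odd (11). New median = single middle element.
x = 14: 7 elements are < x, 3 elements are > x.
New sorted list: [-15, -6, -4, 1, 9, 11, 13, 14, 19, 30, 34]
New median = 11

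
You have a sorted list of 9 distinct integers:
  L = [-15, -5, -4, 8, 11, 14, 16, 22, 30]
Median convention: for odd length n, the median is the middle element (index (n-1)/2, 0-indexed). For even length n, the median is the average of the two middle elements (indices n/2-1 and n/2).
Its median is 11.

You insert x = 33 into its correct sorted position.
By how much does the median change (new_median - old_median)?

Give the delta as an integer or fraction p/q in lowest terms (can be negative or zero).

Old median = 11
After inserting x = 33: new sorted = [-15, -5, -4, 8, 11, 14, 16, 22, 30, 33]
New median = 25/2
Delta = 25/2 - 11 = 3/2

Answer: 3/2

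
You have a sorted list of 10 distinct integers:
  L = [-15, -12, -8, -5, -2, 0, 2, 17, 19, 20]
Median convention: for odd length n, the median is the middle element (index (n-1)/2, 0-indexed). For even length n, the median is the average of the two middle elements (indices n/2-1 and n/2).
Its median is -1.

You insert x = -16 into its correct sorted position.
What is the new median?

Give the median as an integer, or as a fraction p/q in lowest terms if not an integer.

Old list (sorted, length 10): [-15, -12, -8, -5, -2, 0, 2, 17, 19, 20]
Old median = -1
Insert x = -16
Old length even (10). Middle pair: indices 4,5 = -2,0.
New length odd (11). New median = single middle element.
x = -16: 0 elements are < x, 10 elements are > x.
New sorted list: [-16, -15, -12, -8, -5, -2, 0, 2, 17, 19, 20]
New median = -2

Answer: -2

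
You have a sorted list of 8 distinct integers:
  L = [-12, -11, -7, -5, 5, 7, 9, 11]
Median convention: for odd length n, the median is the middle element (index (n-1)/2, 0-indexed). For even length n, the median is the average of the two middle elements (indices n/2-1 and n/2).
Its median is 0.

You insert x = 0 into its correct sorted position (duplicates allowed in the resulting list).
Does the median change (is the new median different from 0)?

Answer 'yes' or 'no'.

Answer: no

Derivation:
Old median = 0
Insert x = 0
New median = 0
Changed? no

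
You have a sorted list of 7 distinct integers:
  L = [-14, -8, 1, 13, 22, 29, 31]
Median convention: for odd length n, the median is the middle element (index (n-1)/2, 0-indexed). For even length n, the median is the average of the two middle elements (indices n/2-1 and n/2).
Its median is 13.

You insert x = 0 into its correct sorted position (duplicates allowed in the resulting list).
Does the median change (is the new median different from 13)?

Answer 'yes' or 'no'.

Answer: yes

Derivation:
Old median = 13
Insert x = 0
New median = 7
Changed? yes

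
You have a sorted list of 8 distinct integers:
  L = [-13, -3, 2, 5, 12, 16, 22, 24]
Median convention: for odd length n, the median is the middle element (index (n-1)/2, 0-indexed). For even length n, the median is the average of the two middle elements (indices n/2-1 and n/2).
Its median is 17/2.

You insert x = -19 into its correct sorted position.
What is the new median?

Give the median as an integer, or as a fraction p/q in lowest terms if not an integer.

Old list (sorted, length 8): [-13, -3, 2, 5, 12, 16, 22, 24]
Old median = 17/2
Insert x = -19
Old length even (8). Middle pair: indices 3,4 = 5,12.
New length odd (9). New median = single middle element.
x = -19: 0 elements are < x, 8 elements are > x.
New sorted list: [-19, -13, -3, 2, 5, 12, 16, 22, 24]
New median = 5

Answer: 5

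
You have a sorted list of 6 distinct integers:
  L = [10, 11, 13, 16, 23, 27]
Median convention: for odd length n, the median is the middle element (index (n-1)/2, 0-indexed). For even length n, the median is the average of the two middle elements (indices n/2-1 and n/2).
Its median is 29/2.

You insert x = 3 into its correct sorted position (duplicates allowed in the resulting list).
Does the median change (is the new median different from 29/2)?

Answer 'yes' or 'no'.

Answer: yes

Derivation:
Old median = 29/2
Insert x = 3
New median = 13
Changed? yes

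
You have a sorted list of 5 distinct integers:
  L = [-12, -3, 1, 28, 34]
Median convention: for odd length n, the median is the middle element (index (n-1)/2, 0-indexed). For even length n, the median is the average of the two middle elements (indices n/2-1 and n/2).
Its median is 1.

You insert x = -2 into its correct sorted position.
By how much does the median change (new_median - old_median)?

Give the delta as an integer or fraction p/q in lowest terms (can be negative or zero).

Old median = 1
After inserting x = -2: new sorted = [-12, -3, -2, 1, 28, 34]
New median = -1/2
Delta = -1/2 - 1 = -3/2

Answer: -3/2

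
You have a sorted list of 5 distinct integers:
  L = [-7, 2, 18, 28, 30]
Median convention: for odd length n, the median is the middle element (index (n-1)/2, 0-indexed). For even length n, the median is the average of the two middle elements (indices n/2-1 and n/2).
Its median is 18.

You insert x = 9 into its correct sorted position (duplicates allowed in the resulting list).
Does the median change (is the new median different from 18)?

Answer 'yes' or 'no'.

Old median = 18
Insert x = 9
New median = 27/2
Changed? yes

Answer: yes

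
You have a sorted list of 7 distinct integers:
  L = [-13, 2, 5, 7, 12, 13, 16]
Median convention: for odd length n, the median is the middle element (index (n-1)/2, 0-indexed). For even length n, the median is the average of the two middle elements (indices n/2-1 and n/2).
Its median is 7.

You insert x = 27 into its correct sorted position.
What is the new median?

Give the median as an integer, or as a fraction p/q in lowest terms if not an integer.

Answer: 19/2

Derivation:
Old list (sorted, length 7): [-13, 2, 5, 7, 12, 13, 16]
Old median = 7
Insert x = 27
Old length odd (7). Middle was index 3 = 7.
New length even (8). New median = avg of two middle elements.
x = 27: 7 elements are < x, 0 elements are > x.
New sorted list: [-13, 2, 5, 7, 12, 13, 16, 27]
New median = 19/2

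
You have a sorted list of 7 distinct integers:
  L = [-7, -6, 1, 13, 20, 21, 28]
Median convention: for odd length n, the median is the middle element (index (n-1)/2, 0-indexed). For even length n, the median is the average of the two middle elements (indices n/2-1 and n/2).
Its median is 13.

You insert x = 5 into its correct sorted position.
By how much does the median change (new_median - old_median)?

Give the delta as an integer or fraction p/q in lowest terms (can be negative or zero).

Old median = 13
After inserting x = 5: new sorted = [-7, -6, 1, 5, 13, 20, 21, 28]
New median = 9
Delta = 9 - 13 = -4

Answer: -4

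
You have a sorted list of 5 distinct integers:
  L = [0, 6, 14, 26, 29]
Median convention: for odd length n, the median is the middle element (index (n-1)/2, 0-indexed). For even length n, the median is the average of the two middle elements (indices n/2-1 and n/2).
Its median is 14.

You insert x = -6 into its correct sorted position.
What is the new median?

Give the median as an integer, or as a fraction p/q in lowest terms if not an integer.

Answer: 10

Derivation:
Old list (sorted, length 5): [0, 6, 14, 26, 29]
Old median = 14
Insert x = -6
Old length odd (5). Middle was index 2 = 14.
New length even (6). New median = avg of two middle elements.
x = -6: 0 elements are < x, 5 elements are > x.
New sorted list: [-6, 0, 6, 14, 26, 29]
New median = 10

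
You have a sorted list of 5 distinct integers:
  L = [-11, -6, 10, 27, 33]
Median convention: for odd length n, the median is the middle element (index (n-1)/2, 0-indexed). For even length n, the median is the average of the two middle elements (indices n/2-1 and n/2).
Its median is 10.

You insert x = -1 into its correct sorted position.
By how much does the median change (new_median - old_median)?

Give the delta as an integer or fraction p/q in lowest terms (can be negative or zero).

Old median = 10
After inserting x = -1: new sorted = [-11, -6, -1, 10, 27, 33]
New median = 9/2
Delta = 9/2 - 10 = -11/2

Answer: -11/2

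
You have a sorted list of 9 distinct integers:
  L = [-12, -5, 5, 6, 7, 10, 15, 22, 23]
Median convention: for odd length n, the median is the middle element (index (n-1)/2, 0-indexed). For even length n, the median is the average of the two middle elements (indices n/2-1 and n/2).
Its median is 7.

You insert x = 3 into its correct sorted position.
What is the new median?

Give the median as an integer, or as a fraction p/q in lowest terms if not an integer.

Old list (sorted, length 9): [-12, -5, 5, 6, 7, 10, 15, 22, 23]
Old median = 7
Insert x = 3
Old length odd (9). Middle was index 4 = 7.
New length even (10). New median = avg of two middle elements.
x = 3: 2 elements are < x, 7 elements are > x.
New sorted list: [-12, -5, 3, 5, 6, 7, 10, 15, 22, 23]
New median = 13/2

Answer: 13/2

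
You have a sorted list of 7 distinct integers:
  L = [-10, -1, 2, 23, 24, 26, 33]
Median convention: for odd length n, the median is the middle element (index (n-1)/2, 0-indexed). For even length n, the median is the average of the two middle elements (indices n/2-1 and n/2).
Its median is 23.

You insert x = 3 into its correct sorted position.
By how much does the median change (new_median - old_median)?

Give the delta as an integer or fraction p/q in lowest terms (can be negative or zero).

Old median = 23
After inserting x = 3: new sorted = [-10, -1, 2, 3, 23, 24, 26, 33]
New median = 13
Delta = 13 - 23 = -10

Answer: -10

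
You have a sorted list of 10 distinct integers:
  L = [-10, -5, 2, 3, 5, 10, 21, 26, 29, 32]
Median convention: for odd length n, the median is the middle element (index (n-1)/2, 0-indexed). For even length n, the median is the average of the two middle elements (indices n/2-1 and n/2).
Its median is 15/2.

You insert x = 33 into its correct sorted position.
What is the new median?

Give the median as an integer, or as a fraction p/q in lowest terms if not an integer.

Answer: 10

Derivation:
Old list (sorted, length 10): [-10, -5, 2, 3, 5, 10, 21, 26, 29, 32]
Old median = 15/2
Insert x = 33
Old length even (10). Middle pair: indices 4,5 = 5,10.
New length odd (11). New median = single middle element.
x = 33: 10 elements are < x, 0 elements are > x.
New sorted list: [-10, -5, 2, 3, 5, 10, 21, 26, 29, 32, 33]
New median = 10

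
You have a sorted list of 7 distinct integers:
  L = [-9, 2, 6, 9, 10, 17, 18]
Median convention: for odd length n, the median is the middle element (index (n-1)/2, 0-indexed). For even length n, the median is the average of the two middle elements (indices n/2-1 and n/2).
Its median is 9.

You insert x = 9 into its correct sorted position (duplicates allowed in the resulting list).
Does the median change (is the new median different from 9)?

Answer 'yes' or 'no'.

Old median = 9
Insert x = 9
New median = 9
Changed? no

Answer: no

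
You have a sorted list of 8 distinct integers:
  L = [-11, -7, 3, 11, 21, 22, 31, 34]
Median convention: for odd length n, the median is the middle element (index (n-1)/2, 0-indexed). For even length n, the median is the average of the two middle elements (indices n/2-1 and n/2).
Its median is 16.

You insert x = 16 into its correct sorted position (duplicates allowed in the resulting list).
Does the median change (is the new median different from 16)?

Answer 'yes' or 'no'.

Answer: no

Derivation:
Old median = 16
Insert x = 16
New median = 16
Changed? no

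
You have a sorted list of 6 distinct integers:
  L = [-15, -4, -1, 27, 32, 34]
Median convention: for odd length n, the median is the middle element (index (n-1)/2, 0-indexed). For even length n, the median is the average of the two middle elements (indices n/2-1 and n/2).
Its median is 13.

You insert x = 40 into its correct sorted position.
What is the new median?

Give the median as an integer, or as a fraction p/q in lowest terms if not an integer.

Old list (sorted, length 6): [-15, -4, -1, 27, 32, 34]
Old median = 13
Insert x = 40
Old length even (6). Middle pair: indices 2,3 = -1,27.
New length odd (7). New median = single middle element.
x = 40: 6 elements are < x, 0 elements are > x.
New sorted list: [-15, -4, -1, 27, 32, 34, 40]
New median = 27

Answer: 27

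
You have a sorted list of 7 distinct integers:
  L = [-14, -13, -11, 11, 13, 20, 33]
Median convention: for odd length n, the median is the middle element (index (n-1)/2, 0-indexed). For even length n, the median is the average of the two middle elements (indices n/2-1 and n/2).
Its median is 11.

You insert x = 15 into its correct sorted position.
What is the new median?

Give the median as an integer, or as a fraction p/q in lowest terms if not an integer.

Answer: 12

Derivation:
Old list (sorted, length 7): [-14, -13, -11, 11, 13, 20, 33]
Old median = 11
Insert x = 15
Old length odd (7). Middle was index 3 = 11.
New length even (8). New median = avg of two middle elements.
x = 15: 5 elements are < x, 2 elements are > x.
New sorted list: [-14, -13, -11, 11, 13, 15, 20, 33]
New median = 12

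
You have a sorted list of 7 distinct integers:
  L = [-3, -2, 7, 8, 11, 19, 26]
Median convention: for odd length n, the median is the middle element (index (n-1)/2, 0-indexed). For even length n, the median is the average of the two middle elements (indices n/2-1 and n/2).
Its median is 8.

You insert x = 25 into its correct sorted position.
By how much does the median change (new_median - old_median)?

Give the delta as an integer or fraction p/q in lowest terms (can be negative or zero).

Old median = 8
After inserting x = 25: new sorted = [-3, -2, 7, 8, 11, 19, 25, 26]
New median = 19/2
Delta = 19/2 - 8 = 3/2

Answer: 3/2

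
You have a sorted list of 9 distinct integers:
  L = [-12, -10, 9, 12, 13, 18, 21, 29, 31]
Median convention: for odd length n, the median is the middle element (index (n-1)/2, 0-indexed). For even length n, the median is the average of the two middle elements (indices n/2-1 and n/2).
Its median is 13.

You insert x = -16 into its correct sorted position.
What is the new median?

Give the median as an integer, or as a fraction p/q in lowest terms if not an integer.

Old list (sorted, length 9): [-12, -10, 9, 12, 13, 18, 21, 29, 31]
Old median = 13
Insert x = -16
Old length odd (9). Middle was index 4 = 13.
New length even (10). New median = avg of two middle elements.
x = -16: 0 elements are < x, 9 elements are > x.
New sorted list: [-16, -12, -10, 9, 12, 13, 18, 21, 29, 31]
New median = 25/2

Answer: 25/2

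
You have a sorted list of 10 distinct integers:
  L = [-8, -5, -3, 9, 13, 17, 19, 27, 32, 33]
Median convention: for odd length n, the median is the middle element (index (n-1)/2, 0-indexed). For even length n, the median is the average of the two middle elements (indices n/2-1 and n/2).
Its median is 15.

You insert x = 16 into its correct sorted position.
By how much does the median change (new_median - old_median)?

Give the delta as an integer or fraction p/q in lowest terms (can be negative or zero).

Answer: 1

Derivation:
Old median = 15
After inserting x = 16: new sorted = [-8, -5, -3, 9, 13, 16, 17, 19, 27, 32, 33]
New median = 16
Delta = 16 - 15 = 1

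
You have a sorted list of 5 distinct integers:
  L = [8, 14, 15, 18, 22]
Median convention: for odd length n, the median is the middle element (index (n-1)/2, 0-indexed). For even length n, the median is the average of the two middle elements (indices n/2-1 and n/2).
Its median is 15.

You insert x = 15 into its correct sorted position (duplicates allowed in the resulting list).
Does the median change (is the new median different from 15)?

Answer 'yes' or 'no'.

Answer: no

Derivation:
Old median = 15
Insert x = 15
New median = 15
Changed? no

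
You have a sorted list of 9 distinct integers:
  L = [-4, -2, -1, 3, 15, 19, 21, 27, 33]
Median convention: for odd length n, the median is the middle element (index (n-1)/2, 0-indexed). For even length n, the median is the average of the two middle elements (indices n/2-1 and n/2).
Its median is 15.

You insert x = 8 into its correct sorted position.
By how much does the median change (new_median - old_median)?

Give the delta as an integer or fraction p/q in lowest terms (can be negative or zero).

Answer: -7/2

Derivation:
Old median = 15
After inserting x = 8: new sorted = [-4, -2, -1, 3, 8, 15, 19, 21, 27, 33]
New median = 23/2
Delta = 23/2 - 15 = -7/2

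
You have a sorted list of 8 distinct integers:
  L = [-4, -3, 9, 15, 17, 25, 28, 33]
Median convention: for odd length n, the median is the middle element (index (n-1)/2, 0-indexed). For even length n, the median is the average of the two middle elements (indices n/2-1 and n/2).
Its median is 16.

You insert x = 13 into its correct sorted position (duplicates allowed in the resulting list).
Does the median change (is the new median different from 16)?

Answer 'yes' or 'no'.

Old median = 16
Insert x = 13
New median = 15
Changed? yes

Answer: yes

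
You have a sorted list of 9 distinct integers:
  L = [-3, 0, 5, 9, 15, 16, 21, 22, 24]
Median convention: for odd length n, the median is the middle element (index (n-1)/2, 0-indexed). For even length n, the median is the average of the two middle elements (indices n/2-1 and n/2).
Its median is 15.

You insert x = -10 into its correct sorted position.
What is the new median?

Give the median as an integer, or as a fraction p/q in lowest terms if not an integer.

Answer: 12

Derivation:
Old list (sorted, length 9): [-3, 0, 5, 9, 15, 16, 21, 22, 24]
Old median = 15
Insert x = -10
Old length odd (9). Middle was index 4 = 15.
New length even (10). New median = avg of two middle elements.
x = -10: 0 elements are < x, 9 elements are > x.
New sorted list: [-10, -3, 0, 5, 9, 15, 16, 21, 22, 24]
New median = 12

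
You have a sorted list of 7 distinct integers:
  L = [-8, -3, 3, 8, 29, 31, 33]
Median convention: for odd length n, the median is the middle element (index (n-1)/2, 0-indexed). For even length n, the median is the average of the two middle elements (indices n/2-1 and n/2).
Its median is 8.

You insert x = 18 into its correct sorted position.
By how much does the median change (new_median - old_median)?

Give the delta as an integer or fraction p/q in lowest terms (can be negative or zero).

Answer: 5

Derivation:
Old median = 8
After inserting x = 18: new sorted = [-8, -3, 3, 8, 18, 29, 31, 33]
New median = 13
Delta = 13 - 8 = 5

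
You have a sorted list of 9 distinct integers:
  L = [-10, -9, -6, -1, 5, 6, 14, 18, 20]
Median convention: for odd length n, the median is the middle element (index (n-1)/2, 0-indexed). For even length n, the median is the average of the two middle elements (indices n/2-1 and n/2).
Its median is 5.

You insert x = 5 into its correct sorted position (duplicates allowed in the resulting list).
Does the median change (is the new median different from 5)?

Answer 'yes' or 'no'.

Answer: no

Derivation:
Old median = 5
Insert x = 5
New median = 5
Changed? no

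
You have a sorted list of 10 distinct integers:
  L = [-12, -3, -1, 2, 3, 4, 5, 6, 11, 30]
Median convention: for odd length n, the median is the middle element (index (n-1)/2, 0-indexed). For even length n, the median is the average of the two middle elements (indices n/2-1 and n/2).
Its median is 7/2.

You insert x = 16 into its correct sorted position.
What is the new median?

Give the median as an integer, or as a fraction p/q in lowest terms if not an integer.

Answer: 4

Derivation:
Old list (sorted, length 10): [-12, -3, -1, 2, 3, 4, 5, 6, 11, 30]
Old median = 7/2
Insert x = 16
Old length even (10). Middle pair: indices 4,5 = 3,4.
New length odd (11). New median = single middle element.
x = 16: 9 elements are < x, 1 elements are > x.
New sorted list: [-12, -3, -1, 2, 3, 4, 5, 6, 11, 16, 30]
New median = 4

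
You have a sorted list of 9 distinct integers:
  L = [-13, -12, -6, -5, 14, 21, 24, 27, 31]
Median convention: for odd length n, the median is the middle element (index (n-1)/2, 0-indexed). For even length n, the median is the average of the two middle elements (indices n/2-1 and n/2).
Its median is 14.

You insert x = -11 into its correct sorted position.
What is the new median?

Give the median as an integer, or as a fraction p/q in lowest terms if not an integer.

Old list (sorted, length 9): [-13, -12, -6, -5, 14, 21, 24, 27, 31]
Old median = 14
Insert x = -11
Old length odd (9). Middle was index 4 = 14.
New length even (10). New median = avg of two middle elements.
x = -11: 2 elements are < x, 7 elements are > x.
New sorted list: [-13, -12, -11, -6, -5, 14, 21, 24, 27, 31]
New median = 9/2

Answer: 9/2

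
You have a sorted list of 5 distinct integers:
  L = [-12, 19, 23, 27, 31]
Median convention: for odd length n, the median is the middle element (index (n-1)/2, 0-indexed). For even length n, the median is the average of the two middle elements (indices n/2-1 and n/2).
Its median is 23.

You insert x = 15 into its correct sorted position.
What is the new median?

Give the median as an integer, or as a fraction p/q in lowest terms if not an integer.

Answer: 21

Derivation:
Old list (sorted, length 5): [-12, 19, 23, 27, 31]
Old median = 23
Insert x = 15
Old length odd (5). Middle was index 2 = 23.
New length even (6). New median = avg of two middle elements.
x = 15: 1 elements are < x, 4 elements are > x.
New sorted list: [-12, 15, 19, 23, 27, 31]
New median = 21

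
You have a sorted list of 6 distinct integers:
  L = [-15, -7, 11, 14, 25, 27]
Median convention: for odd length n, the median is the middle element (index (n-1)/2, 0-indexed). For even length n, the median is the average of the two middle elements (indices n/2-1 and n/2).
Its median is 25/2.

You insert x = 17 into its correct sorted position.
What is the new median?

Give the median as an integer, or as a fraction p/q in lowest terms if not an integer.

Answer: 14

Derivation:
Old list (sorted, length 6): [-15, -7, 11, 14, 25, 27]
Old median = 25/2
Insert x = 17
Old length even (6). Middle pair: indices 2,3 = 11,14.
New length odd (7). New median = single middle element.
x = 17: 4 elements are < x, 2 elements are > x.
New sorted list: [-15, -7, 11, 14, 17, 25, 27]
New median = 14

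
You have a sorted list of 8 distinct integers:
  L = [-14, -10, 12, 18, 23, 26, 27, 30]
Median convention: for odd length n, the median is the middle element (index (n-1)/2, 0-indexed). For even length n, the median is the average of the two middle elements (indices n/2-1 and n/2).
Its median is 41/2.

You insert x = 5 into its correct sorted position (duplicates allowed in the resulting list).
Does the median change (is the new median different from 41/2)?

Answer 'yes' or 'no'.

Old median = 41/2
Insert x = 5
New median = 18
Changed? yes

Answer: yes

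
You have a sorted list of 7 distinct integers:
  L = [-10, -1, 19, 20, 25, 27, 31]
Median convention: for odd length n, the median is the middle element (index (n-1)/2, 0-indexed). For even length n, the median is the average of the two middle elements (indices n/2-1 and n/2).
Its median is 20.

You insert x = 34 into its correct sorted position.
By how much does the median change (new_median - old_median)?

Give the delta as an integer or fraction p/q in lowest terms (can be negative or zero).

Old median = 20
After inserting x = 34: new sorted = [-10, -1, 19, 20, 25, 27, 31, 34]
New median = 45/2
Delta = 45/2 - 20 = 5/2

Answer: 5/2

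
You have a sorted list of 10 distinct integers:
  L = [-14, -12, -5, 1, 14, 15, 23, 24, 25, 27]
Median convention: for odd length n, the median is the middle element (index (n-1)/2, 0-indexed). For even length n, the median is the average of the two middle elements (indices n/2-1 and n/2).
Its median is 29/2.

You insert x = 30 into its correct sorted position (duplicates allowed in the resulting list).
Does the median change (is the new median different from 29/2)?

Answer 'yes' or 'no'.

Answer: yes

Derivation:
Old median = 29/2
Insert x = 30
New median = 15
Changed? yes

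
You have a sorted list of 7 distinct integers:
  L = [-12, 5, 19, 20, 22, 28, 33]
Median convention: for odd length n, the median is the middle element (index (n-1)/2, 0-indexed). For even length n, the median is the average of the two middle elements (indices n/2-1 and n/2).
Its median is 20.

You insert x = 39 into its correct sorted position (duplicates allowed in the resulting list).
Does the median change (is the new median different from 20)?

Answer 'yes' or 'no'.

Answer: yes

Derivation:
Old median = 20
Insert x = 39
New median = 21
Changed? yes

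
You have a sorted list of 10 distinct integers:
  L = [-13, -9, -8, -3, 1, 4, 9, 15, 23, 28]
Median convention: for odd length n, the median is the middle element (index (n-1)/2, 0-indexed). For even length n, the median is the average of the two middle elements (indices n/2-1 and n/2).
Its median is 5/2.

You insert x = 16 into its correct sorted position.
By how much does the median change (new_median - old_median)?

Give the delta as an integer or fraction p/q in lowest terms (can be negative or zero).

Answer: 3/2

Derivation:
Old median = 5/2
After inserting x = 16: new sorted = [-13, -9, -8, -3, 1, 4, 9, 15, 16, 23, 28]
New median = 4
Delta = 4 - 5/2 = 3/2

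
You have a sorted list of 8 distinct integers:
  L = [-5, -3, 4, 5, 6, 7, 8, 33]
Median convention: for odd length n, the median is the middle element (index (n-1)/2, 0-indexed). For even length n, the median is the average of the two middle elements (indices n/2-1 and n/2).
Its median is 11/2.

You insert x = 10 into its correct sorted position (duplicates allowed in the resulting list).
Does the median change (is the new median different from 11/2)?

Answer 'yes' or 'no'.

Old median = 11/2
Insert x = 10
New median = 6
Changed? yes

Answer: yes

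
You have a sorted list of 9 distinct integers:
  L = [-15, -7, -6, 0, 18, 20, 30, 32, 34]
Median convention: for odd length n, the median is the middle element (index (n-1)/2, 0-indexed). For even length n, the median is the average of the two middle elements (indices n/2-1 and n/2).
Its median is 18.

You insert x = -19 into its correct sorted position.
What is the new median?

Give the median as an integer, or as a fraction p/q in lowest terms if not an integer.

Old list (sorted, length 9): [-15, -7, -6, 0, 18, 20, 30, 32, 34]
Old median = 18
Insert x = -19
Old length odd (9). Middle was index 4 = 18.
New length even (10). New median = avg of two middle elements.
x = -19: 0 elements are < x, 9 elements are > x.
New sorted list: [-19, -15, -7, -6, 0, 18, 20, 30, 32, 34]
New median = 9

Answer: 9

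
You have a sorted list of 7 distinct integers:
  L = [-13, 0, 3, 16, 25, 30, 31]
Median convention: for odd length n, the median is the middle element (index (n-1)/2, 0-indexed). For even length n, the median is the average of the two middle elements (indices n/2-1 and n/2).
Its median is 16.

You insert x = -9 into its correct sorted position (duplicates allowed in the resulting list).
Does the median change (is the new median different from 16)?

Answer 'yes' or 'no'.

Answer: yes

Derivation:
Old median = 16
Insert x = -9
New median = 19/2
Changed? yes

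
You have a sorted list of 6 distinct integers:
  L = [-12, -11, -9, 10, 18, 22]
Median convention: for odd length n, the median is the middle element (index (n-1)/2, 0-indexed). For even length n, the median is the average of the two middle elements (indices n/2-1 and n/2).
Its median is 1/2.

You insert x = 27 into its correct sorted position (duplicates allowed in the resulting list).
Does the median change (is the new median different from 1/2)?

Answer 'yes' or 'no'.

Old median = 1/2
Insert x = 27
New median = 10
Changed? yes

Answer: yes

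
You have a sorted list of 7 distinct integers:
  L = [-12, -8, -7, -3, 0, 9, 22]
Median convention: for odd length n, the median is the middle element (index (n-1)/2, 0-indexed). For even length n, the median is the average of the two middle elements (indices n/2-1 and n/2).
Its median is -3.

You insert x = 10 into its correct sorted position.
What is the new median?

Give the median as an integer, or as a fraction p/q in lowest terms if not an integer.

Old list (sorted, length 7): [-12, -8, -7, -3, 0, 9, 22]
Old median = -3
Insert x = 10
Old length odd (7). Middle was index 3 = -3.
New length even (8). New median = avg of two middle elements.
x = 10: 6 elements are < x, 1 elements are > x.
New sorted list: [-12, -8, -7, -3, 0, 9, 10, 22]
New median = -3/2

Answer: -3/2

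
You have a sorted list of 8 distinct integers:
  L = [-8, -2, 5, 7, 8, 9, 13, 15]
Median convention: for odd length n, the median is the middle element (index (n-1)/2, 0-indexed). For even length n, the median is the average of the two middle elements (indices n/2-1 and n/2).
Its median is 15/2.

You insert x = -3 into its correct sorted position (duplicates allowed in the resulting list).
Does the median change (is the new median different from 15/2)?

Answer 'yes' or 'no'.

Old median = 15/2
Insert x = -3
New median = 7
Changed? yes

Answer: yes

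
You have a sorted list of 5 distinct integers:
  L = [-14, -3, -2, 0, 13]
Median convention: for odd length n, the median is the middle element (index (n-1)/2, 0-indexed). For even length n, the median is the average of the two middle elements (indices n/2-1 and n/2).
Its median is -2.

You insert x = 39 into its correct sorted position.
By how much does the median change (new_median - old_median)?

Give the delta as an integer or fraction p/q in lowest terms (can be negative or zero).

Old median = -2
After inserting x = 39: new sorted = [-14, -3, -2, 0, 13, 39]
New median = -1
Delta = -1 - -2 = 1

Answer: 1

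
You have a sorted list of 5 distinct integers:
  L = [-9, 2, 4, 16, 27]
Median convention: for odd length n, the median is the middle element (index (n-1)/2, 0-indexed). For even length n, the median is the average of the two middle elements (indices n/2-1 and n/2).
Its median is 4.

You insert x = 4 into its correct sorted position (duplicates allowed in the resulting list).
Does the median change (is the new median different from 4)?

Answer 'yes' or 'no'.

Old median = 4
Insert x = 4
New median = 4
Changed? no

Answer: no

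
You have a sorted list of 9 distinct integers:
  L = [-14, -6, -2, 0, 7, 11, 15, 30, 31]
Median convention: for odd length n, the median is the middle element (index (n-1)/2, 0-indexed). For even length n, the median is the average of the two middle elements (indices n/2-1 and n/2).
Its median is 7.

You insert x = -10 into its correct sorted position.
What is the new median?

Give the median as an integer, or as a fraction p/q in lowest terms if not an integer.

Old list (sorted, length 9): [-14, -6, -2, 0, 7, 11, 15, 30, 31]
Old median = 7
Insert x = -10
Old length odd (9). Middle was index 4 = 7.
New length even (10). New median = avg of two middle elements.
x = -10: 1 elements are < x, 8 elements are > x.
New sorted list: [-14, -10, -6, -2, 0, 7, 11, 15, 30, 31]
New median = 7/2

Answer: 7/2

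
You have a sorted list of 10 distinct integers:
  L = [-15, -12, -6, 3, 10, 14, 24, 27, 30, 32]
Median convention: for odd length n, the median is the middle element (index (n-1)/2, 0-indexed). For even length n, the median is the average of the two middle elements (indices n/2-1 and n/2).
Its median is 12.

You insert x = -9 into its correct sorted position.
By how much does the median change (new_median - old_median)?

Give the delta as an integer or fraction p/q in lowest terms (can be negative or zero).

Old median = 12
After inserting x = -9: new sorted = [-15, -12, -9, -6, 3, 10, 14, 24, 27, 30, 32]
New median = 10
Delta = 10 - 12 = -2

Answer: -2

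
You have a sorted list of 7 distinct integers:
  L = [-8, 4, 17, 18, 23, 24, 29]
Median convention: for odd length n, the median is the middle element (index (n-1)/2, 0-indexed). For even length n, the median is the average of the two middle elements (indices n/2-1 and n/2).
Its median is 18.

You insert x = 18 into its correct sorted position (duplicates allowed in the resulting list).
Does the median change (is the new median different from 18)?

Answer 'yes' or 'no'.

Answer: no

Derivation:
Old median = 18
Insert x = 18
New median = 18
Changed? no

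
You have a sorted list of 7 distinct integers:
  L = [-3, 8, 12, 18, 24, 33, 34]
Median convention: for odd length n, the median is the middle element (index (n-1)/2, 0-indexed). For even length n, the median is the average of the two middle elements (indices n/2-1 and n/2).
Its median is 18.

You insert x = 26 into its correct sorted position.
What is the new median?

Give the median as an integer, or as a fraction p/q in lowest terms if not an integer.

Old list (sorted, length 7): [-3, 8, 12, 18, 24, 33, 34]
Old median = 18
Insert x = 26
Old length odd (7). Middle was index 3 = 18.
New length even (8). New median = avg of two middle elements.
x = 26: 5 elements are < x, 2 elements are > x.
New sorted list: [-3, 8, 12, 18, 24, 26, 33, 34]
New median = 21

Answer: 21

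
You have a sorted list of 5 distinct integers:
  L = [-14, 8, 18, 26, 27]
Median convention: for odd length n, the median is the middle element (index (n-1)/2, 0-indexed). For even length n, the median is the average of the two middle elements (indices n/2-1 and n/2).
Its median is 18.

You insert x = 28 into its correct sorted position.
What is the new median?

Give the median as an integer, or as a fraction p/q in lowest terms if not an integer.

Answer: 22

Derivation:
Old list (sorted, length 5): [-14, 8, 18, 26, 27]
Old median = 18
Insert x = 28
Old length odd (5). Middle was index 2 = 18.
New length even (6). New median = avg of two middle elements.
x = 28: 5 elements are < x, 0 elements are > x.
New sorted list: [-14, 8, 18, 26, 27, 28]
New median = 22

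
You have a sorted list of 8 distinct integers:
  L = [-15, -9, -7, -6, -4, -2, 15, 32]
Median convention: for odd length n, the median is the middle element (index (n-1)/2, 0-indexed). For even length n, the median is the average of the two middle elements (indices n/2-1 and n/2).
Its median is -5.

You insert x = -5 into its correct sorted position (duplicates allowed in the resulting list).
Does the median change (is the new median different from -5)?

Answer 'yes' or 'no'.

Answer: no

Derivation:
Old median = -5
Insert x = -5
New median = -5
Changed? no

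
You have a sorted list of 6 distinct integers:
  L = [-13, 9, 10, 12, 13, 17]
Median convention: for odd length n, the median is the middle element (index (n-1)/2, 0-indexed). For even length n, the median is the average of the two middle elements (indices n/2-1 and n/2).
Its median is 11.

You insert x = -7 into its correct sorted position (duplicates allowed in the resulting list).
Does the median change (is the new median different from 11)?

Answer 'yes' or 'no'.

Answer: yes

Derivation:
Old median = 11
Insert x = -7
New median = 10
Changed? yes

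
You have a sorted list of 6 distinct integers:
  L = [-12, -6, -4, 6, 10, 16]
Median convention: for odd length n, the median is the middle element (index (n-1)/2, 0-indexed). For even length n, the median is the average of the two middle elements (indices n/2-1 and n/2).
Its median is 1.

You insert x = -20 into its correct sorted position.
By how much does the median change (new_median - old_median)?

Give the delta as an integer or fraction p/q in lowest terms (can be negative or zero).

Answer: -5

Derivation:
Old median = 1
After inserting x = -20: new sorted = [-20, -12, -6, -4, 6, 10, 16]
New median = -4
Delta = -4 - 1 = -5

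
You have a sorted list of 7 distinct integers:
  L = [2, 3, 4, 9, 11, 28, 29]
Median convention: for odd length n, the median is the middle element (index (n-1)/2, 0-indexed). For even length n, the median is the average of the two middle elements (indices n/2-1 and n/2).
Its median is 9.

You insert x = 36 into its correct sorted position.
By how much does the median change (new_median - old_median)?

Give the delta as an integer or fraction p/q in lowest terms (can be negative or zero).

Old median = 9
After inserting x = 36: new sorted = [2, 3, 4, 9, 11, 28, 29, 36]
New median = 10
Delta = 10 - 9 = 1

Answer: 1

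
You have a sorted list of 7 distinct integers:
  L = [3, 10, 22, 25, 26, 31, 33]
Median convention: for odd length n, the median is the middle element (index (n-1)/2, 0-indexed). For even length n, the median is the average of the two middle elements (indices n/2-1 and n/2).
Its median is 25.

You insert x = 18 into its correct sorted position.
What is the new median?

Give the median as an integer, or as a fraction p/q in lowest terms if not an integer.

Old list (sorted, length 7): [3, 10, 22, 25, 26, 31, 33]
Old median = 25
Insert x = 18
Old length odd (7). Middle was index 3 = 25.
New length even (8). New median = avg of two middle elements.
x = 18: 2 elements are < x, 5 elements are > x.
New sorted list: [3, 10, 18, 22, 25, 26, 31, 33]
New median = 47/2

Answer: 47/2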